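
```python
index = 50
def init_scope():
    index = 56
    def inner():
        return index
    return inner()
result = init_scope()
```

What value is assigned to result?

Step 1: index = 50 globally, but init_scope() defines index = 56 locally.
Step 2: inner() looks up index. Not in local scope, so checks enclosing scope (init_scope) and finds index = 56.
Step 3: result = 56

The answer is 56.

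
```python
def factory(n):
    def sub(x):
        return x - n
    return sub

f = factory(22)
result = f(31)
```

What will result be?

Step 1: factory(22) creates a closure capturing n = 22.
Step 2: f(31) computes 31 - 22 = 9.
Step 3: result = 9

The answer is 9.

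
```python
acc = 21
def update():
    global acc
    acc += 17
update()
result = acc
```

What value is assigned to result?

Step 1: acc = 21 globally.
Step 2: update() modifies global acc: acc += 17 = 38.
Step 3: result = 38

The answer is 38.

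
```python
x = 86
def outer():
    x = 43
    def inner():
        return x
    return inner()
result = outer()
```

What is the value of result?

Step 1: x = 86 globally, but outer() defines x = 43 locally.
Step 2: inner() looks up x. Not in local scope, so checks enclosing scope (outer) and finds x = 43.
Step 3: result = 43

The answer is 43.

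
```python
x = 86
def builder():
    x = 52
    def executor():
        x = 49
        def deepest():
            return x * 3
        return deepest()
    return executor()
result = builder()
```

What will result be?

Step 1: deepest() looks up x through LEGB: not local, finds x = 49 in enclosing executor().
Step 2: Returns 49 * 3 = 147.
Step 3: result = 147

The answer is 147.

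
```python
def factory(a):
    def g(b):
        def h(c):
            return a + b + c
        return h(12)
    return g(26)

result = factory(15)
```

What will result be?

Step 1: a = 15, b = 26, c = 12 across three nested scopes.
Step 2: h() accesses all three via LEGB rule.
Step 3: result = 15 + 26 + 12 = 53

The answer is 53.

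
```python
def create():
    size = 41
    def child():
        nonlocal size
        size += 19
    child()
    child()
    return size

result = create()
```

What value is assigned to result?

Step 1: size starts at 41.
Step 2: child() is called 2 times, each adding 19.
Step 3: size = 41 + 19 * 2 = 79

The answer is 79.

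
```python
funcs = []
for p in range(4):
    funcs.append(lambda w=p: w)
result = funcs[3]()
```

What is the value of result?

Step 1: Default argument w=p captures p's value at each iteration.
Step 2: funcs[3] captured w = 3 when p was 3.
Step 3: result = 3

The answer is 3.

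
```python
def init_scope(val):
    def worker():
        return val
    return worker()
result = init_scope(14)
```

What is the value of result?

Step 1: init_scope(14) binds parameter val = 14.
Step 2: worker() looks up val in enclosing scope and finds the parameter val = 14.
Step 3: result = 14

The answer is 14.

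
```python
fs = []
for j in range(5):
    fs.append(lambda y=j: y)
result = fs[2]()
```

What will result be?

Step 1: Default argument y=j captures j's value at each iteration.
Step 2: fs[2] captured y = 2 when j was 2.
Step 3: result = 2

The answer is 2.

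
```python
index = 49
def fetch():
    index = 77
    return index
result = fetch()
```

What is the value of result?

Step 1: Global index = 49.
Step 2: fetch() creates local index = 77, shadowing the global.
Step 3: Returns local index = 77. result = 77

The answer is 77.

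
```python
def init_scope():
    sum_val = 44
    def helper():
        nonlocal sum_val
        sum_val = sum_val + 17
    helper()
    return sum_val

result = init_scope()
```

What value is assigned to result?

Step 1: init_scope() sets sum_val = 44.
Step 2: helper() uses nonlocal to modify sum_val in init_scope's scope: sum_val = 44 + 17 = 61.
Step 3: init_scope() returns the modified sum_val = 61

The answer is 61.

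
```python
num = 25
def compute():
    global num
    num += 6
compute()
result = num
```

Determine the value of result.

Step 1: num = 25 globally.
Step 2: compute() modifies global num: num += 6 = 31.
Step 3: result = 31

The answer is 31.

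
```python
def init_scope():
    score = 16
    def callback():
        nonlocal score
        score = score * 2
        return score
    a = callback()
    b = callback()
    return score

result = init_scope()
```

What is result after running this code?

Step 1: score starts at 16.
Step 2: First callback(): score = 16 * 2 = 32.
Step 3: Second callback(): score = 32 * 2 = 64.
Step 4: result = 64

The answer is 64.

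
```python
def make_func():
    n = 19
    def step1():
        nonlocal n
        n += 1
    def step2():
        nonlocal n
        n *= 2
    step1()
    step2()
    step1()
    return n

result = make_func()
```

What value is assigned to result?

Step 1: n = 19.
Step 2: step1(): n = 19 + 1 = 20.
Step 3: step2(): n = 20 * 2 = 40.
Step 4: step1(): n = 40 + 1 = 41. result = 41

The answer is 41.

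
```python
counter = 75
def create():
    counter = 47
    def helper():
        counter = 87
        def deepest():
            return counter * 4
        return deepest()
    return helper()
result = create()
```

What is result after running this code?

Step 1: deepest() looks up counter through LEGB: not local, finds counter = 87 in enclosing helper().
Step 2: Returns 87 * 4 = 348.
Step 3: result = 348

The answer is 348.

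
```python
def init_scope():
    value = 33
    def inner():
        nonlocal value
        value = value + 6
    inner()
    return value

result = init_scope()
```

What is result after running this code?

Step 1: init_scope() sets value = 33.
Step 2: inner() uses nonlocal to modify value in init_scope's scope: value = 33 + 6 = 39.
Step 3: init_scope() returns the modified value = 39

The answer is 39.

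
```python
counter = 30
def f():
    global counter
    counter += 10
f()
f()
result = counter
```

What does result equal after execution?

Step 1: counter = 30.
Step 2: First f(): counter = 30 + 10 = 40.
Step 3: Second f(): counter = 40 + 10 = 50. result = 50

The answer is 50.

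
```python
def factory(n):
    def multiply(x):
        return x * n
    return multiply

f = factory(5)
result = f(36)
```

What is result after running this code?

Step 1: factory(5) returns multiply closure with n = 5.
Step 2: f(36) computes 36 * 5 = 180.
Step 3: result = 180

The answer is 180.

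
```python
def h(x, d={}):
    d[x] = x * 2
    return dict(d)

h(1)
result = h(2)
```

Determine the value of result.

Step 1: Mutable default dict is shared across calls.
Step 2: First call adds 1: 2. Second call adds 2: 4.
Step 3: result = {1: 2, 2: 4}

The answer is {1: 2, 2: 4}.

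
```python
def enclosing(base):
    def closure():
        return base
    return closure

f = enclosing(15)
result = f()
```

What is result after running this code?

Step 1: enclosing(15) creates closure capturing base = 15.
Step 2: f() returns the captured base = 15.
Step 3: result = 15

The answer is 15.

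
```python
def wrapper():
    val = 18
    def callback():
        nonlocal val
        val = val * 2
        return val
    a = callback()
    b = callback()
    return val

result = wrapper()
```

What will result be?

Step 1: val starts at 18.
Step 2: First callback(): val = 18 * 2 = 36.
Step 3: Second callback(): val = 36 * 2 = 72.
Step 4: result = 72

The answer is 72.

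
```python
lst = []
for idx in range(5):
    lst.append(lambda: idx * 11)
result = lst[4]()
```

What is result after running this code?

Step 1: All lambdas reference the same variable idx (late binding).
Step 2: After the loop, idx = 4. Every lambda returns idx * 11.
Step 3: lst[4]() = 4 * 11 = 44

The answer is 44.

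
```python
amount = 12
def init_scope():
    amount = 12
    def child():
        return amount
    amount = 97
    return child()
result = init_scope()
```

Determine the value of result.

Step 1: init_scope() sets amount = 12, then later amount = 97.
Step 2: child() is called after amount is reassigned to 97. Closures capture variables by reference, not by value.
Step 3: result = 97

The answer is 97.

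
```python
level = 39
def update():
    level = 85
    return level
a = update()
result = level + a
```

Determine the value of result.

Step 1: Global level = 39. update() returns local level = 85.
Step 2: a = 85. Global level still = 39.
Step 3: result = 39 + 85 = 124

The answer is 124.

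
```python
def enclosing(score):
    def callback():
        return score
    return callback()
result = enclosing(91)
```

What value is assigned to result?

Step 1: enclosing(91) binds parameter score = 91.
Step 2: callback() looks up score in enclosing scope and finds the parameter score = 91.
Step 3: result = 91

The answer is 91.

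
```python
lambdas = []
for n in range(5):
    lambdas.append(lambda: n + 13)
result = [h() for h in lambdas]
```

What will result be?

Step 1: All lambdas capture n by reference. After the loop, n = 4.
Step 2: Each call returns 4 + 13 = 17.
Step 3: result = [17, 17, 17, 17, 17]

The answer is [17, 17, 17, 17, 17].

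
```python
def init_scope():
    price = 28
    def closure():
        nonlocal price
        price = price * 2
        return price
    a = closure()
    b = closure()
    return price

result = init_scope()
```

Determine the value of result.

Step 1: price starts at 28.
Step 2: First closure(): price = 28 * 2 = 56.
Step 3: Second closure(): price = 56 * 2 = 112.
Step 4: result = 112

The answer is 112.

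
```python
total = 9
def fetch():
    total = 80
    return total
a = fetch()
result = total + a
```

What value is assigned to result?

Step 1: Global total = 9. fetch() returns local total = 80.
Step 2: a = 80. Global total still = 9.
Step 3: result = 9 + 80 = 89

The answer is 89.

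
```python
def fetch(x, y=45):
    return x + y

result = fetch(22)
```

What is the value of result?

Step 1: fetch(22) uses default y = 45.
Step 2: Returns 22 + 45 = 67.
Step 3: result = 67

The answer is 67.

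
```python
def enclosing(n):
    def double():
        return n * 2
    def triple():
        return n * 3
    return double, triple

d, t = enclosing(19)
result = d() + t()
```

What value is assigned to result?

Step 1: Both closures capture the same n = 19.
Step 2: d() = 19 * 2 = 38, t() = 19 * 3 = 57.
Step 3: result = 38 + 57 = 95

The answer is 95.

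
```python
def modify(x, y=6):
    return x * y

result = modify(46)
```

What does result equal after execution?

Step 1: modify(46) uses default y = 6.
Step 2: Returns 46 * 6 = 276.
Step 3: result = 276

The answer is 276.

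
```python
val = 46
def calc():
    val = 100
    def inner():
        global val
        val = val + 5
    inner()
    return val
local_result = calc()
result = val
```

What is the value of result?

Step 1: Global val = 46. calc() creates local val = 100.
Step 2: inner() declares global val and adds 5: global val = 46 + 5 = 51.
Step 3: calc() returns its local val = 100 (unaffected by inner).
Step 4: result = global val = 51

The answer is 51.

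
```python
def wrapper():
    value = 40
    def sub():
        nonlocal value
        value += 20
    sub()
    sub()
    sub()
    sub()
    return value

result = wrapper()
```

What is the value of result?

Step 1: value starts at 40.
Step 2: sub() is called 4 times, each adding 20.
Step 3: value = 40 + 20 * 4 = 120

The answer is 120.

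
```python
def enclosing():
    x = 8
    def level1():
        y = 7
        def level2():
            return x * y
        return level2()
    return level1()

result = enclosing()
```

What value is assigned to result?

Step 1: x = 8 in enclosing. y = 7 in level1.
Step 2: level2() reads x = 8 and y = 7 from enclosing scopes.
Step 3: result = 8 * 7 = 56

The answer is 56.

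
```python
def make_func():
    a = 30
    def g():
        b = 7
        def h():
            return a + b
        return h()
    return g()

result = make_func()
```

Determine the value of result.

Step 1: make_func() defines a = 30. g() defines b = 7.
Step 2: h() accesses both from enclosing scopes: a = 30, b = 7.
Step 3: result = 30 + 7 = 37

The answer is 37.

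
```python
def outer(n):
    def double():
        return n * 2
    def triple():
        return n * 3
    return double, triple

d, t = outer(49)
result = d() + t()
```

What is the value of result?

Step 1: Both closures capture the same n = 49.
Step 2: d() = 49 * 2 = 98, t() = 49 * 3 = 147.
Step 3: result = 98 + 147 = 245

The answer is 245.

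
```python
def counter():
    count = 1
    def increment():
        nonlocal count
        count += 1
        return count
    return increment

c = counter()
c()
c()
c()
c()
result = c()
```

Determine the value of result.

Step 1: counter() creates closure with count = 1.
Step 2: Each c() call increments count via nonlocal. After 5 calls: 1 + 5 = 6.
Step 3: result = 6

The answer is 6.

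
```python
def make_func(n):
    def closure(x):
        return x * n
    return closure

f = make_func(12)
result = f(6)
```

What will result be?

Step 1: make_func(12) creates a closure capturing n = 12.
Step 2: f(6) computes 6 * 12 = 72.
Step 3: result = 72

The answer is 72.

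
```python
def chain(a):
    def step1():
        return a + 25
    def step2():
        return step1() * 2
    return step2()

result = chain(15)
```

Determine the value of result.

Step 1: chain(15) captures a = 15.
Step 2: step2() calls step1() which returns 15 + 25 = 40.
Step 3: step2() returns 40 * 2 = 80

The answer is 80.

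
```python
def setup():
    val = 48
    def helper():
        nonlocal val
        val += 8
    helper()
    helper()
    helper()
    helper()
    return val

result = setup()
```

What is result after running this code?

Step 1: val starts at 48.
Step 2: helper() is called 4 times, each adding 8.
Step 3: val = 48 + 8 * 4 = 80

The answer is 80.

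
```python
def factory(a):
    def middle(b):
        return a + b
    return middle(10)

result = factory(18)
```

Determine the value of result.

Step 1: factory(18) passes a = 18.
Step 2: middle(10) has b = 10, reads a = 18 from enclosing.
Step 3: result = 18 + 10 = 28

The answer is 28.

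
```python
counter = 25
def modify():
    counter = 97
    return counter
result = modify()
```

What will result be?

Step 1: Global counter = 25.
Step 2: modify() creates local counter = 97, shadowing the global.
Step 3: Returns local counter = 97. result = 97

The answer is 97.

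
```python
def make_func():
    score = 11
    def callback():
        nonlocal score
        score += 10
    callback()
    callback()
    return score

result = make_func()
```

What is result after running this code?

Step 1: score starts at 11.
Step 2: callback() is called 2 times, each adding 10.
Step 3: score = 11 + 10 * 2 = 31

The answer is 31.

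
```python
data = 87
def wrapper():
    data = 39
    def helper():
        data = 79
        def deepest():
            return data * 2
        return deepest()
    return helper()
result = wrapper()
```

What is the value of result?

Step 1: deepest() looks up data through LEGB: not local, finds data = 79 in enclosing helper().
Step 2: Returns 79 * 2 = 158.
Step 3: result = 158

The answer is 158.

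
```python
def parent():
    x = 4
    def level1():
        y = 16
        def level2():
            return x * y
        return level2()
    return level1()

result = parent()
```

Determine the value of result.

Step 1: x = 4 in parent. y = 16 in level1.
Step 2: level2() reads x = 4 and y = 16 from enclosing scopes.
Step 3: result = 4 * 16 = 64

The answer is 64.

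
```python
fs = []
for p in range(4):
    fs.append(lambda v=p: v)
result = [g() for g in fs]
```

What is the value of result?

Step 1: Default arg v=p captures p at each iteration.
Step 2: Each lambda has its own default: 0, 1, ..., 3.
Step 3: result = [0, 1, 2, 3]

The answer is [0, 1, 2, 3].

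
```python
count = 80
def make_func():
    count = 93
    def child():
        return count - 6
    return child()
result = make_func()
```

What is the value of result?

Step 1: make_func() shadows global count with count = 93.
Step 2: child() finds count = 93 in enclosing scope, computes 93 - 6 = 87.
Step 3: result = 87

The answer is 87.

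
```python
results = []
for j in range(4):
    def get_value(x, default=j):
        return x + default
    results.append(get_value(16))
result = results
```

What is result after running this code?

Step 1: Default argument default=j is evaluated at function definition time.
Step 2: Each iteration creates get_value with default = current j value.
Step 3: get_value(16) returns 16 + default. results = [16, 17, 18, 19]

The answer is [16, 17, 18, 19].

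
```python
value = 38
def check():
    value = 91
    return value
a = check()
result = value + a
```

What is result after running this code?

Step 1: Global value = 38. check() returns local value = 91.
Step 2: a = 91. Global value still = 38.
Step 3: result = 38 + 91 = 129

The answer is 129.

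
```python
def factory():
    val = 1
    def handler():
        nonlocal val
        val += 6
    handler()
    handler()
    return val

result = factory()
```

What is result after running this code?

Step 1: val starts at 1.
Step 2: handler() is called 2 times, each adding 6.
Step 3: val = 1 + 6 * 2 = 13

The answer is 13.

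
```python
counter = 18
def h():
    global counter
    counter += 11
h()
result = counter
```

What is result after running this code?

Step 1: counter = 18 globally.
Step 2: h() modifies global counter: counter += 11 = 29.
Step 3: result = 29

The answer is 29.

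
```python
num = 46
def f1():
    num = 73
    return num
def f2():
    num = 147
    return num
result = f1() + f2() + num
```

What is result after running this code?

Step 1: Each function shadows global num with its own local.
Step 2: f1() returns 73, f2() returns 147.
Step 3: Global num = 46 is unchanged. result = 73 + 147 + 46 = 266

The answer is 266.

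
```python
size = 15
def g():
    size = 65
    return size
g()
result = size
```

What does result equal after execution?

Step 1: Global size = 15.
Step 2: g() creates local size = 65 (shadow, not modification).
Step 3: After g() returns, global size is unchanged. result = 15

The answer is 15.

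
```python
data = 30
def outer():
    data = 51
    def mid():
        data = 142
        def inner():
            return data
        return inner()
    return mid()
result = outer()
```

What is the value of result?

Step 1: Three levels of shadowing: global 30, outer 51, mid 142.
Step 2: inner() finds data = 142 in enclosing mid() scope.
Step 3: result = 142

The answer is 142.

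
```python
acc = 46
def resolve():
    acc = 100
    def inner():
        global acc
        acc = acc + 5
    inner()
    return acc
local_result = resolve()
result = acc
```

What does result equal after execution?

Step 1: Global acc = 46. resolve() creates local acc = 100.
Step 2: inner() declares global acc and adds 5: global acc = 46 + 5 = 51.
Step 3: resolve() returns its local acc = 100 (unaffected by inner).
Step 4: result = global acc = 51

The answer is 51.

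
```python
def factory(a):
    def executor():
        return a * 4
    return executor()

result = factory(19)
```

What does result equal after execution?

Step 1: factory(19) binds parameter a = 19.
Step 2: executor() accesses a = 19 from enclosing scope.
Step 3: result = 19 * 4 = 76

The answer is 76.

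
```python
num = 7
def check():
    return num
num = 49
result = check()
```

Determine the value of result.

Step 1: num is first set to 7, then reassigned to 49.
Step 2: check() is called after the reassignment, so it looks up the current global num = 49.
Step 3: result = 49

The answer is 49.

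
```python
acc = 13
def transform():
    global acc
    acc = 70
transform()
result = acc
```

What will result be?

Step 1: acc = 13 globally.
Step 2: transform() declares global acc and sets it to 70.
Step 3: After transform(), global acc = 70. result = 70

The answer is 70.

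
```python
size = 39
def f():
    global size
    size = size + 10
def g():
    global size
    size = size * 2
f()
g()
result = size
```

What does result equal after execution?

Step 1: size = 39.
Step 2: f() adds 10: size = 39 + 10 = 49.
Step 3: g() doubles: size = 49 * 2 = 98.
Step 4: result = 98

The answer is 98.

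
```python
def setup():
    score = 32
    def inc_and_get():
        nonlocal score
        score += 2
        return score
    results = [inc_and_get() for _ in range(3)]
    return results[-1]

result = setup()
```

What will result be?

Step 1: score = 32.
Step 2: Three calls to inc_and_get(), each adding 2.
Step 3: Last value = 32 + 2 * 3 = 38

The answer is 38.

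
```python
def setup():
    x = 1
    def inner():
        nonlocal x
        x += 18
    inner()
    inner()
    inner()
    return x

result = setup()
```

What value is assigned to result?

Step 1: x starts at 1.
Step 2: inner() is called 3 times, each adding 18.
Step 3: x = 1 + 18 * 3 = 55

The answer is 55.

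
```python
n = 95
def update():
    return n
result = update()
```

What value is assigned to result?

Step 1: n = 95 is defined in the global scope.
Step 2: update() looks up n. No local n exists, so Python checks the global scope via LEGB rule and finds n = 95.
Step 3: result = 95

The answer is 95.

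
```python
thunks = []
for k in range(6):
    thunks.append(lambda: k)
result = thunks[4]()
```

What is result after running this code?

Step 1: The loop creates 6 lambdas, all referencing the same variable k.
Step 2: After the loop, k = 5 (final value).
Step 3: thunks[4]() looks up k at call time and finds 5. This is the late binding gotcha. result = 5

The answer is 5.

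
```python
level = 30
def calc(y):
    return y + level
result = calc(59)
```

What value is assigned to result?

Step 1: level = 30 is defined globally.
Step 2: calc(59) uses parameter y = 59 and looks up level from global scope = 30.
Step 3: result = 59 + 30 = 89

The answer is 89.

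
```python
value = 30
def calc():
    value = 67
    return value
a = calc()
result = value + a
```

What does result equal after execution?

Step 1: Global value = 30. calc() returns local value = 67.
Step 2: a = 67. Global value still = 30.
Step 3: result = 30 + 67 = 97

The answer is 97.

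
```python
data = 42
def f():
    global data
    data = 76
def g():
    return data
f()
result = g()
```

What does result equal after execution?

Step 1: data = 42.
Step 2: f() sets global data = 76.
Step 3: g() reads global data = 76. result = 76

The answer is 76.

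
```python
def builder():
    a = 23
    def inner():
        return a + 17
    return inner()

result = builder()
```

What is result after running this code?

Step 1: builder() defines a = 23.
Step 2: inner() reads a = 23 from enclosing scope, returns 23 + 17 = 40.
Step 3: result = 40

The answer is 40.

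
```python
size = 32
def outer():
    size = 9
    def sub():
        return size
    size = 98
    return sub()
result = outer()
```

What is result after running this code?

Step 1: outer() sets size = 9, then later size = 98.
Step 2: sub() is called after size is reassigned to 98. Closures capture variables by reference, not by value.
Step 3: result = 98

The answer is 98.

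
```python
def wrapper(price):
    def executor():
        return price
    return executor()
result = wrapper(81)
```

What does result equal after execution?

Step 1: wrapper(81) binds parameter price = 81.
Step 2: executor() looks up price in enclosing scope and finds the parameter price = 81.
Step 3: result = 81

The answer is 81.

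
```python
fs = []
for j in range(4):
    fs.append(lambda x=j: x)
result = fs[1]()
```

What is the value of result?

Step 1: Default argument x=j captures j's value at each iteration.
Step 2: fs[1] captured x = 1 when j was 1.
Step 3: result = 1

The answer is 1.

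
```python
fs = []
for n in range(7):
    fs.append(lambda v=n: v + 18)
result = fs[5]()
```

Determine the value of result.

Step 1: Default argument v=n captures n's value at definition time.
Step 2: fs[5] was defined when n = 5, so v defaults to 5.
Step 3: result = 5 + 18 = 23 (default arg fixes the late binding issue)

The answer is 23.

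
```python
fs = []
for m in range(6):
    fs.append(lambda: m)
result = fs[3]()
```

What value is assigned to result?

Step 1: The loop creates 6 lambdas, all referencing the same variable m.
Step 2: After the loop, m = 5 (final value).
Step 3: fs[3]() looks up m at call time and finds 5. This is the late binding gotcha. result = 5

The answer is 5.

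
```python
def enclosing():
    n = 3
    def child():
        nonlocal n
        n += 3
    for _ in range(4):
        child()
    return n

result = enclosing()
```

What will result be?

Step 1: n = 3.
Step 2: child() is called 4 times in a loop, each adding 3 via nonlocal.
Step 3: n = 3 + 3 * 4 = 15

The answer is 15.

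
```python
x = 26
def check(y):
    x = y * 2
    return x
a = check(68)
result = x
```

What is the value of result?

Step 1: Global x = 26.
Step 2: check(68) creates local x = 68 * 2 = 136.
Step 3: Global x unchanged because no global keyword. result = 26

The answer is 26.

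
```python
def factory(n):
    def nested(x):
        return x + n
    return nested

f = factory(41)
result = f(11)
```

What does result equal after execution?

Step 1: factory(41) creates a closure that captures n = 41.
Step 2: f(11) calls the closure with x = 11, returning 11 + 41 = 52.
Step 3: result = 52

The answer is 52.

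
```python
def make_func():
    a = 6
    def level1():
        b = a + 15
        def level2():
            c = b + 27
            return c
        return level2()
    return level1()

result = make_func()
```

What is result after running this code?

Step 1: a = 6. b = a + 15 = 21.
Step 2: c = b + 27 = 21 + 27 = 48.
Step 3: result = 48

The answer is 48.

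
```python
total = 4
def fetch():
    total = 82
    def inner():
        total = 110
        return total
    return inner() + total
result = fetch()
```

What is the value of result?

Step 1: fetch() has local total = 82. inner() has local total = 110.
Step 2: inner() returns its local total = 110.
Step 3: fetch() returns 110 + its own total (82) = 192

The answer is 192.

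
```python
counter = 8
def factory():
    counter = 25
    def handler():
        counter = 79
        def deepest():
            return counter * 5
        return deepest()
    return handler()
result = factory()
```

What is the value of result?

Step 1: deepest() looks up counter through LEGB: not local, finds counter = 79 in enclosing handler().
Step 2: Returns 79 * 5 = 395.
Step 3: result = 395

The answer is 395.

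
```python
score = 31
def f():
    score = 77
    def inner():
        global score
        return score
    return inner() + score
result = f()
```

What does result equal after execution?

Step 1: Global score = 31. f() shadows with local score = 77.
Step 2: inner() uses global keyword, so inner() returns global score = 31.
Step 3: f() returns 31 + 77 = 108

The answer is 108.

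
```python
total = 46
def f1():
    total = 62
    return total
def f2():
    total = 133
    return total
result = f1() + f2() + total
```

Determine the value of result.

Step 1: Each function shadows global total with its own local.
Step 2: f1() returns 62, f2() returns 133.
Step 3: Global total = 46 is unchanged. result = 62 + 133 + 46 = 241

The answer is 241.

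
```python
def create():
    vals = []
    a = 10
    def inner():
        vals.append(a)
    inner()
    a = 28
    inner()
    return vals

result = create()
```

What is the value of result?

Step 1: a = 10. inner() appends current a to vals.
Step 2: First inner(): appends 10. Then a = 28.
Step 3: Second inner(): appends 28 (closure sees updated a). result = [10, 28]

The answer is [10, 28].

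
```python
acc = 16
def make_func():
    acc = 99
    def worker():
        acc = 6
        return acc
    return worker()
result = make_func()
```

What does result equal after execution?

Step 1: Three scopes define acc: global (16), make_func (99), worker (6).
Step 2: worker() has its own local acc = 6, which shadows both enclosing and global.
Step 3: result = 6 (local wins in LEGB)

The answer is 6.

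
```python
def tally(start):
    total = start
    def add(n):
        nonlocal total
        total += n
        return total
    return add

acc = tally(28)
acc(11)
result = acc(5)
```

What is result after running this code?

Step 1: tally(28) creates closure with total = 28.
Step 2: First acc(11): total = 28 + 11 = 39.
Step 3: Second acc(5): total = 39 + 5 = 44. result = 44

The answer is 44.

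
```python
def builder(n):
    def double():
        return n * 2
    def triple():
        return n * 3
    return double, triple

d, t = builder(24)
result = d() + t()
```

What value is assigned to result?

Step 1: Both closures capture the same n = 24.
Step 2: d() = 24 * 2 = 48, t() = 24 * 3 = 72.
Step 3: result = 48 + 72 = 120

The answer is 120.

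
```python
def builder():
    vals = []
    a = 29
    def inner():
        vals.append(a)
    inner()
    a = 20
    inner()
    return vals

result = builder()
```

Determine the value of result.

Step 1: a = 29. inner() appends current a to vals.
Step 2: First inner(): appends 29. Then a = 20.
Step 3: Second inner(): appends 20 (closure sees updated a). result = [29, 20]

The answer is [29, 20].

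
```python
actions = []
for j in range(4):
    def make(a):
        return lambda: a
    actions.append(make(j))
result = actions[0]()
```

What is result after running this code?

Step 1: make(j) creates a new scope capturing a = j at call time.
Step 2: actions[0] = make(0), so its lambda captures a = 0.
Step 3: result = 0 (closure factory fixes late binding)

The answer is 0.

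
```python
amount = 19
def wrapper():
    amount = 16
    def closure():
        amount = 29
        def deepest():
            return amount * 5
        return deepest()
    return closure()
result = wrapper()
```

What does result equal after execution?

Step 1: deepest() looks up amount through LEGB: not local, finds amount = 29 in enclosing closure().
Step 2: Returns 29 * 5 = 145.
Step 3: result = 145

The answer is 145.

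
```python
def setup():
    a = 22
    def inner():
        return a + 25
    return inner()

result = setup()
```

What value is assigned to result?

Step 1: setup() defines a = 22.
Step 2: inner() reads a = 22 from enclosing scope, returns 22 + 25 = 47.
Step 3: result = 47

The answer is 47.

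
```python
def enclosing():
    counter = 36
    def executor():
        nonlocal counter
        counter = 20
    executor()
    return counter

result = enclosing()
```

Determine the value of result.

Step 1: enclosing() sets counter = 36.
Step 2: executor() uses nonlocal to reassign counter = 20.
Step 3: result = 20

The answer is 20.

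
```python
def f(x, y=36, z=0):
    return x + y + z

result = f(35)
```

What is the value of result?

Step 1: f(35) uses defaults y = 36, z = 0.
Step 2: Returns 35 + 36 + 0 = 71.
Step 3: result = 71

The answer is 71.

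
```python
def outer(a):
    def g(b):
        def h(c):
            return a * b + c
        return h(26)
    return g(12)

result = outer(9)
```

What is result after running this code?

Step 1: a = 9, b = 12, c = 26.
Step 2: h() computes a * b + c = 9 * 12 + 26 = 134.
Step 3: result = 134

The answer is 134.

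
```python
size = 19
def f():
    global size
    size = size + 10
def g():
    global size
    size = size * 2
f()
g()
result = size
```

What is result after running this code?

Step 1: size = 19.
Step 2: f() adds 10: size = 19 + 10 = 29.
Step 3: g() doubles: size = 29 * 2 = 58.
Step 4: result = 58

The answer is 58.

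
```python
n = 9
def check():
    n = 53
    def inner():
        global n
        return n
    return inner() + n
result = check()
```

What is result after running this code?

Step 1: Global n = 9. check() shadows with local n = 53.
Step 2: inner() uses global keyword, so inner() returns global n = 9.
Step 3: check() returns 9 + 53 = 62

The answer is 62.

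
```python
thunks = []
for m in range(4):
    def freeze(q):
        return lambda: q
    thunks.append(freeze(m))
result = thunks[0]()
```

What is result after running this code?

Step 1: freeze(m) creates a new scope capturing q = m at call time.
Step 2: thunks[0] = freeze(0), so its lambda captures q = 0.
Step 3: result = 0 (closure factory fixes late binding)

The answer is 0.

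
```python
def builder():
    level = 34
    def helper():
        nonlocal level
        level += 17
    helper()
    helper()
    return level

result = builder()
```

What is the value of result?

Step 1: level starts at 34.
Step 2: helper() is called 2 times, each adding 17.
Step 3: level = 34 + 17 * 2 = 68

The answer is 68.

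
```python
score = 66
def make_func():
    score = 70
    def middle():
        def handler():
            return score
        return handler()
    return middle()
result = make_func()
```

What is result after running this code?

Step 1: make_func() defines score = 70. middle() and handler() have no local score.
Step 2: handler() checks local (none), enclosing middle() (none), enclosing make_func() and finds score = 70.
Step 3: result = 70

The answer is 70.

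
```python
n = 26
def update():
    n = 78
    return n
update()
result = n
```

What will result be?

Step 1: n = 26 globally.
Step 2: update() creates a LOCAL n = 78 (no global keyword!).
Step 3: The global n is unchanged. result = 26

The answer is 26.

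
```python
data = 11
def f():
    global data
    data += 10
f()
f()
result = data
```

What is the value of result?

Step 1: data = 11.
Step 2: First f(): data = 11 + 10 = 21.
Step 3: Second f(): data = 21 + 10 = 31. result = 31

The answer is 31.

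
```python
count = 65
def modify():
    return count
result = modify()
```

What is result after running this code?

Step 1: count = 65 is defined in the global scope.
Step 2: modify() looks up count. No local count exists, so Python checks the global scope via LEGB rule and finds count = 65.
Step 3: result = 65

The answer is 65.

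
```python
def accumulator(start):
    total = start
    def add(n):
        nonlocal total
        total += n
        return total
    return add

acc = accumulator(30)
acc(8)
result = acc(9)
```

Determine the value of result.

Step 1: accumulator(30) creates closure with total = 30.
Step 2: First acc(8): total = 30 + 8 = 38.
Step 3: Second acc(9): total = 38 + 9 = 47. result = 47

The answer is 47.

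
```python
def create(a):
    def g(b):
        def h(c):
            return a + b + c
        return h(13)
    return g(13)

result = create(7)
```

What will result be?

Step 1: a = 7, b = 13, c = 13 across three nested scopes.
Step 2: h() accesses all three via LEGB rule.
Step 3: result = 7 + 13 + 13 = 33

The answer is 33.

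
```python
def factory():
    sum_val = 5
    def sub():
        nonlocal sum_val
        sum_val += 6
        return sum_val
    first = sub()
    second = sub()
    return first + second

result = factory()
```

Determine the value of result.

Step 1: sum_val starts at 5.
Step 2: First call: sum_val = 5 + 6 = 11, returns 11.
Step 3: Second call: sum_val = 11 + 6 = 17, returns 17.
Step 4: result = 11 + 17 = 28

The answer is 28.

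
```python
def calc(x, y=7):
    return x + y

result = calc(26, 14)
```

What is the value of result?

Step 1: calc(26, 14) overrides default y with 14.
Step 2: Returns 26 + 14 = 40.
Step 3: result = 40

The answer is 40.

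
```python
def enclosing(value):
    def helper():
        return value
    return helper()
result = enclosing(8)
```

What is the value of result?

Step 1: enclosing(8) binds parameter value = 8.
Step 2: helper() looks up value in enclosing scope and finds the parameter value = 8.
Step 3: result = 8

The answer is 8.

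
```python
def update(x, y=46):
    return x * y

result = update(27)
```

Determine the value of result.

Step 1: update(27) uses default y = 46.
Step 2: Returns 27 * 46 = 1242.
Step 3: result = 1242

The answer is 1242.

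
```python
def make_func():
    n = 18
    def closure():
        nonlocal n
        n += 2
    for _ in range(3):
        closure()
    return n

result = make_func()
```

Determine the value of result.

Step 1: n = 18.
Step 2: closure() is called 3 times in a loop, each adding 2 via nonlocal.
Step 3: n = 18 + 2 * 3 = 24

The answer is 24.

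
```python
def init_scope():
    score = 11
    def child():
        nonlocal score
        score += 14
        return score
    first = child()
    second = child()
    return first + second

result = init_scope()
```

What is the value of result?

Step 1: score starts at 11.
Step 2: First call: score = 11 + 14 = 25, returns 25.
Step 3: Second call: score = 25 + 14 = 39, returns 39.
Step 4: result = 25 + 39 = 64

The answer is 64.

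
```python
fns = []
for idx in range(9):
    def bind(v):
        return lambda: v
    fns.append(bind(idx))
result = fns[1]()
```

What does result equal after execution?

Step 1: bind(idx) creates a new scope capturing v = idx at call time.
Step 2: fns[1] = bind(1), so its lambda captures v = 1.
Step 3: result = 1 (closure factory fixes late binding)

The answer is 1.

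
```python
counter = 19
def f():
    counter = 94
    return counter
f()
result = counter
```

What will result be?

Step 1: Global counter = 19.
Step 2: f() creates local counter = 94 (shadow, not modification).
Step 3: After f() returns, global counter is unchanged. result = 19

The answer is 19.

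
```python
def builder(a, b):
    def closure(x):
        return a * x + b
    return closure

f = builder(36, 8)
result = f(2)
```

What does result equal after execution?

Step 1: builder(36, 8) captures a = 36, b = 8.
Step 2: f(2) computes 36 * 2 + 8 = 80.
Step 3: result = 80

The answer is 80.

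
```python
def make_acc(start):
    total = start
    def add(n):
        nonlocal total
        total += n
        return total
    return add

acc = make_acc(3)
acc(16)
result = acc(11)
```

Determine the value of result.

Step 1: make_acc(3) creates closure with total = 3.
Step 2: First acc(16): total = 3 + 16 = 19.
Step 3: Second acc(11): total = 19 + 11 = 30. result = 30

The answer is 30.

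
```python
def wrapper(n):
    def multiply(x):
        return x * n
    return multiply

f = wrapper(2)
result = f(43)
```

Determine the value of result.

Step 1: wrapper(2) returns multiply closure with n = 2.
Step 2: f(43) computes 43 * 2 = 86.
Step 3: result = 86

The answer is 86.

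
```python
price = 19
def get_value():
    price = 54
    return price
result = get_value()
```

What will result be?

Step 1: Global price = 19.
Step 2: get_value() creates local price = 54, shadowing the global.
Step 3: Returns local price = 54. result = 54

The answer is 54.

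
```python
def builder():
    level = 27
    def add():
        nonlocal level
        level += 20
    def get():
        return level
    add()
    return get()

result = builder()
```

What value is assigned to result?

Step 1: level = 27. add() modifies it via nonlocal, get() reads it.
Step 2: add() makes level = 27 + 20 = 47.
Step 3: get() returns 47. result = 47

The answer is 47.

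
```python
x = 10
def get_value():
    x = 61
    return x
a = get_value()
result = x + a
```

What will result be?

Step 1: Global x = 10. get_value() returns local x = 61.
Step 2: a = 61. Global x still = 10.
Step 3: result = 10 + 61 = 71

The answer is 71.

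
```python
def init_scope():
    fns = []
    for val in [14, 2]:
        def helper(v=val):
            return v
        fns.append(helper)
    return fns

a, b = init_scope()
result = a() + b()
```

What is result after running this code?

Step 1: Default argument v=val captures val at each iteration.
Step 2: a() returns 14 (captured at first iteration), b() returns 2 (captured at second).
Step 3: result = 14 + 2 = 16

The answer is 16.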